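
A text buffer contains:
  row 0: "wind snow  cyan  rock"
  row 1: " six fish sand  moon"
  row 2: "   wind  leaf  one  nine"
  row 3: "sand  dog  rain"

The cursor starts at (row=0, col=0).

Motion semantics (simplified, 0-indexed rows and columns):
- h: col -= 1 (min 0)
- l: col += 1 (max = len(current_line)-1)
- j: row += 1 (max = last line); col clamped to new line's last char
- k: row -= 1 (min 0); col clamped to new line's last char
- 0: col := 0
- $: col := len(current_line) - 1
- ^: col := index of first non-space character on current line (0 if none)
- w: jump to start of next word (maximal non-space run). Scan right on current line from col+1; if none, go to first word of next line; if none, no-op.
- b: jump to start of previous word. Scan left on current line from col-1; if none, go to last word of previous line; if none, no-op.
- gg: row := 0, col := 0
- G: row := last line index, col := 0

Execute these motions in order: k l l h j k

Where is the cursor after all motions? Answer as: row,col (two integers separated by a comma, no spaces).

Answer: 0,1

Derivation:
After 1 (k): row=0 col=0 char='w'
After 2 (l): row=0 col=1 char='i'
After 3 (l): row=0 col=2 char='n'
After 4 (h): row=0 col=1 char='i'
After 5 (j): row=1 col=1 char='s'
After 6 (k): row=0 col=1 char='i'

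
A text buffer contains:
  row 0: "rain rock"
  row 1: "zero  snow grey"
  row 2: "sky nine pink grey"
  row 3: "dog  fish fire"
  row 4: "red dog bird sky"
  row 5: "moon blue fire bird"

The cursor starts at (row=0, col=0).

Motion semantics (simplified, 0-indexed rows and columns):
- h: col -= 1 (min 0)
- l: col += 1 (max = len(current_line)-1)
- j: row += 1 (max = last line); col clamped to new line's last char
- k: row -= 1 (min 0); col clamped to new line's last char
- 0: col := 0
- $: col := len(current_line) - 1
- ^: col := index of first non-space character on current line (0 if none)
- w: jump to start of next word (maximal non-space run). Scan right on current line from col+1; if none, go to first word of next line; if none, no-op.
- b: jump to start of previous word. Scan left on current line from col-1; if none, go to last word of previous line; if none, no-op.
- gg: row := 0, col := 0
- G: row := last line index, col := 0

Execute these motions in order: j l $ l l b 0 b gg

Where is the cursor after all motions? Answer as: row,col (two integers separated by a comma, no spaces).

After 1 (j): row=1 col=0 char='z'
After 2 (l): row=1 col=1 char='e'
After 3 ($): row=1 col=14 char='y'
After 4 (l): row=1 col=14 char='y'
After 5 (l): row=1 col=14 char='y'
After 6 (b): row=1 col=11 char='g'
After 7 (0): row=1 col=0 char='z'
After 8 (b): row=0 col=5 char='r'
After 9 (gg): row=0 col=0 char='r'

Answer: 0,0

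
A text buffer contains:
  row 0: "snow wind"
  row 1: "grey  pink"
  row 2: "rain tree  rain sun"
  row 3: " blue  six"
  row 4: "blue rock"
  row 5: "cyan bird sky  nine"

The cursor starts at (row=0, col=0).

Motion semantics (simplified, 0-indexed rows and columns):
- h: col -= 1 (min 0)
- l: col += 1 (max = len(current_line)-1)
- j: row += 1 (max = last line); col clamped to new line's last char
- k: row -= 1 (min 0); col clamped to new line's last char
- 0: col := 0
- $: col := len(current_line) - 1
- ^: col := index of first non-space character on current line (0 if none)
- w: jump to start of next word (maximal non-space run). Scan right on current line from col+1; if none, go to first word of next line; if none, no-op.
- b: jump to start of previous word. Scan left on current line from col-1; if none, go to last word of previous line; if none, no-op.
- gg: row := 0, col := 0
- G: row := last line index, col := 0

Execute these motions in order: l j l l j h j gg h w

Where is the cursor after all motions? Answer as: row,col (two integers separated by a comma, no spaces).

After 1 (l): row=0 col=1 char='n'
After 2 (j): row=1 col=1 char='r'
After 3 (l): row=1 col=2 char='e'
After 4 (l): row=1 col=3 char='y'
After 5 (j): row=2 col=3 char='n'
After 6 (h): row=2 col=2 char='i'
After 7 (j): row=3 col=2 char='l'
After 8 (gg): row=0 col=0 char='s'
After 9 (h): row=0 col=0 char='s'
After 10 (w): row=0 col=5 char='w'

Answer: 0,5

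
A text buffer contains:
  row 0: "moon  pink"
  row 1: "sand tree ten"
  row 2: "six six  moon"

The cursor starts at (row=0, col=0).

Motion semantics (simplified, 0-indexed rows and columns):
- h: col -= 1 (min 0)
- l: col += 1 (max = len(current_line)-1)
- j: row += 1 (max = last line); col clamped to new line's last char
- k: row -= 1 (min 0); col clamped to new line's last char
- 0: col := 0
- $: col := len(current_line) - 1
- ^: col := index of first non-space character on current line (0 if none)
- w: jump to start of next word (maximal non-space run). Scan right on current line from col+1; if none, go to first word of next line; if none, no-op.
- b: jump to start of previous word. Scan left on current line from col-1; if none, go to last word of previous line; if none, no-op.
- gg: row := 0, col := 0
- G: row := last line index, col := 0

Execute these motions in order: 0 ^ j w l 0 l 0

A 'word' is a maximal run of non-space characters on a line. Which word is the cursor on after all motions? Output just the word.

Answer: sand

Derivation:
After 1 (0): row=0 col=0 char='m'
After 2 (^): row=0 col=0 char='m'
After 3 (j): row=1 col=0 char='s'
After 4 (w): row=1 col=5 char='t'
After 5 (l): row=1 col=6 char='r'
After 6 (0): row=1 col=0 char='s'
After 7 (l): row=1 col=1 char='a'
After 8 (0): row=1 col=0 char='s'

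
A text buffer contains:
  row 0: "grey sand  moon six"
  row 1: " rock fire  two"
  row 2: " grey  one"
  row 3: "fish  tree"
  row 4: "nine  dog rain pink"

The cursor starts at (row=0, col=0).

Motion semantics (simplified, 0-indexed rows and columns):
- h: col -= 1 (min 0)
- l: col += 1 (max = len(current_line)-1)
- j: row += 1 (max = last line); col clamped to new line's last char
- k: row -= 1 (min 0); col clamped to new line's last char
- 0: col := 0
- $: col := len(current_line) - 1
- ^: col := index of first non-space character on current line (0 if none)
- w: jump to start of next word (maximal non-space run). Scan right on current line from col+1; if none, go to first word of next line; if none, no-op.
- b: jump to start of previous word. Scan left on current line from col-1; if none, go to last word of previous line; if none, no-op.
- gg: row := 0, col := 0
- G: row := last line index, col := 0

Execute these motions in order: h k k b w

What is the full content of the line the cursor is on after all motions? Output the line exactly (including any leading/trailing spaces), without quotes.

After 1 (h): row=0 col=0 char='g'
After 2 (k): row=0 col=0 char='g'
After 3 (k): row=0 col=0 char='g'
After 4 (b): row=0 col=0 char='g'
After 5 (w): row=0 col=5 char='s'

Answer: grey sand  moon six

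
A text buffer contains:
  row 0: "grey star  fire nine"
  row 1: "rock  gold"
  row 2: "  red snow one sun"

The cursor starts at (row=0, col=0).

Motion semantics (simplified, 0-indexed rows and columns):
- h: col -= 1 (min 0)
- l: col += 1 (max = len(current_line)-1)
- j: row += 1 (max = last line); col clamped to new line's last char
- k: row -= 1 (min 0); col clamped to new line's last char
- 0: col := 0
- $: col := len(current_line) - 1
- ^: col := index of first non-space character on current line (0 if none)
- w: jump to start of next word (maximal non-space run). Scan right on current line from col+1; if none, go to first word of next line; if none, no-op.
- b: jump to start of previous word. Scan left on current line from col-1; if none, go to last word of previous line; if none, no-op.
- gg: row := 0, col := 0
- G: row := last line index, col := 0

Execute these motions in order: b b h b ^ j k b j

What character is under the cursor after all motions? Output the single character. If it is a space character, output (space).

Answer: r

Derivation:
After 1 (b): row=0 col=0 char='g'
After 2 (b): row=0 col=0 char='g'
After 3 (h): row=0 col=0 char='g'
After 4 (b): row=0 col=0 char='g'
After 5 (^): row=0 col=0 char='g'
After 6 (j): row=1 col=0 char='r'
After 7 (k): row=0 col=0 char='g'
After 8 (b): row=0 col=0 char='g'
After 9 (j): row=1 col=0 char='r'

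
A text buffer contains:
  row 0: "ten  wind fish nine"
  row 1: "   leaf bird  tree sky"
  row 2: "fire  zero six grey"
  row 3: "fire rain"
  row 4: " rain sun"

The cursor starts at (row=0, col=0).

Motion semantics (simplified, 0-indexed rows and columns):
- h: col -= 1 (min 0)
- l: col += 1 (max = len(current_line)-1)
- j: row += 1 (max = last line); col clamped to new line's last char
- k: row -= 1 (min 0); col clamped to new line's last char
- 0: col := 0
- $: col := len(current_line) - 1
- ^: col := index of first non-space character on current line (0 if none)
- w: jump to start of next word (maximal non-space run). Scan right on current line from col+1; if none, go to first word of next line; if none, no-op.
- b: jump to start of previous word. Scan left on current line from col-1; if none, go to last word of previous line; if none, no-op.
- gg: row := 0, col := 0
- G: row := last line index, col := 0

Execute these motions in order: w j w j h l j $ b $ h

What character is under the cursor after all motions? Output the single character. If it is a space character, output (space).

After 1 (w): row=0 col=5 char='w'
After 2 (j): row=1 col=5 char='a'
After 3 (w): row=1 col=8 char='b'
After 4 (j): row=2 col=8 char='r'
After 5 (h): row=2 col=7 char='e'
After 6 (l): row=2 col=8 char='r'
After 7 (j): row=3 col=8 char='n'
After 8 ($): row=3 col=8 char='n'
After 9 (b): row=3 col=5 char='r'
After 10 ($): row=3 col=8 char='n'
After 11 (h): row=3 col=7 char='i'

Answer: i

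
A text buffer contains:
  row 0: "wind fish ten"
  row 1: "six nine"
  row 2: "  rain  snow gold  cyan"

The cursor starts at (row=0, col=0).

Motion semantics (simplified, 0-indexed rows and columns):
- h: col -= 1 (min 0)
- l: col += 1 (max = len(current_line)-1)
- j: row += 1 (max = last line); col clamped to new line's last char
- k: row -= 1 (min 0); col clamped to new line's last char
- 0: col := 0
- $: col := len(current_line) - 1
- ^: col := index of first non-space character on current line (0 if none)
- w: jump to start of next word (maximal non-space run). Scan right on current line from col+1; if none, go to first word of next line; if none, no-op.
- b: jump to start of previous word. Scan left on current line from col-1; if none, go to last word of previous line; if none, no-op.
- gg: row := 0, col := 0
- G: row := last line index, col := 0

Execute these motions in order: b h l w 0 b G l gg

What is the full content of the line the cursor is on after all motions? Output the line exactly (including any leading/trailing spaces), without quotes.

Answer: wind fish ten

Derivation:
After 1 (b): row=0 col=0 char='w'
After 2 (h): row=0 col=0 char='w'
After 3 (l): row=0 col=1 char='i'
After 4 (w): row=0 col=5 char='f'
After 5 (0): row=0 col=0 char='w'
After 6 (b): row=0 col=0 char='w'
After 7 (G): row=2 col=0 char='_'
After 8 (l): row=2 col=1 char='_'
After 9 (gg): row=0 col=0 char='w'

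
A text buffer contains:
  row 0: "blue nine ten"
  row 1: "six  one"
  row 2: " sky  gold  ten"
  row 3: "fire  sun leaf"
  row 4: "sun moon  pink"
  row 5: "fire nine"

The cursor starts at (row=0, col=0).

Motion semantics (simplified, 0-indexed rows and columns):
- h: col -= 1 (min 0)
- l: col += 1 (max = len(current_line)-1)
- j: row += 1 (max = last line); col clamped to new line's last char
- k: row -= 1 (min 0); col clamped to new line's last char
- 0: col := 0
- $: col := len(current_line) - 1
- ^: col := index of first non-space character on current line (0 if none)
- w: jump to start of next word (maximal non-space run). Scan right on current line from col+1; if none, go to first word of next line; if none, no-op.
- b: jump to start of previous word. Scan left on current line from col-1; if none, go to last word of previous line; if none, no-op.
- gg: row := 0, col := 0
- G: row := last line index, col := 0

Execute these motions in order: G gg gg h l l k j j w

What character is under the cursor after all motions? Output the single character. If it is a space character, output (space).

After 1 (G): row=5 col=0 char='f'
After 2 (gg): row=0 col=0 char='b'
After 3 (gg): row=0 col=0 char='b'
After 4 (h): row=0 col=0 char='b'
After 5 (l): row=0 col=1 char='l'
After 6 (l): row=0 col=2 char='u'
After 7 (k): row=0 col=2 char='u'
After 8 (j): row=1 col=2 char='x'
After 9 (j): row=2 col=2 char='k'
After 10 (w): row=2 col=6 char='g'

Answer: g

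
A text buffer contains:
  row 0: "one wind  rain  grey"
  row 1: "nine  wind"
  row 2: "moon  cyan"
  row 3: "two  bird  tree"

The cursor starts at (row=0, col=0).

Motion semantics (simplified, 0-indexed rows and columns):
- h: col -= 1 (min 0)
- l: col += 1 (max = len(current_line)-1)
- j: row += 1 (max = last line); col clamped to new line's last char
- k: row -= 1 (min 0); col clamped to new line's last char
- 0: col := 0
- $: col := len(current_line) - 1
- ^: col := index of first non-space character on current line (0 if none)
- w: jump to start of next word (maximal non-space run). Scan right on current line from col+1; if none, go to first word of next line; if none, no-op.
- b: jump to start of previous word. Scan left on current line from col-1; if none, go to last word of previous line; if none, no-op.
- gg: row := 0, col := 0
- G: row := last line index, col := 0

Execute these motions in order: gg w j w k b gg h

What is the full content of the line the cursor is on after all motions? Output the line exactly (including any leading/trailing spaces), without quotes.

After 1 (gg): row=0 col=0 char='o'
After 2 (w): row=0 col=4 char='w'
After 3 (j): row=1 col=4 char='_'
After 4 (w): row=1 col=6 char='w'
After 5 (k): row=0 col=6 char='n'
After 6 (b): row=0 col=4 char='w'
After 7 (gg): row=0 col=0 char='o'
After 8 (h): row=0 col=0 char='o'

Answer: one wind  rain  grey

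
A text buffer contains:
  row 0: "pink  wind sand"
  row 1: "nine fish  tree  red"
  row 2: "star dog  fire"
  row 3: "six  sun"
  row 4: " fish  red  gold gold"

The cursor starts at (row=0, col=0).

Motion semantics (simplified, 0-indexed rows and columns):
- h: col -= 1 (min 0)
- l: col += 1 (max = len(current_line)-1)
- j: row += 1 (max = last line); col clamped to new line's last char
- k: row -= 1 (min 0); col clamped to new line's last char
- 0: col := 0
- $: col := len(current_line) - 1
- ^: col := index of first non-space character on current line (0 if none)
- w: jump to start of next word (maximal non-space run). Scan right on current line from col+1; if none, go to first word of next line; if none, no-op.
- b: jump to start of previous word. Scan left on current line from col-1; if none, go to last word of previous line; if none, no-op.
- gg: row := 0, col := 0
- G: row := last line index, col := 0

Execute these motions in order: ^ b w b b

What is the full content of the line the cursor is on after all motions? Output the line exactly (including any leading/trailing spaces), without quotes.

Answer: pink  wind sand

Derivation:
After 1 (^): row=0 col=0 char='p'
After 2 (b): row=0 col=0 char='p'
After 3 (w): row=0 col=6 char='w'
After 4 (b): row=0 col=0 char='p'
After 5 (b): row=0 col=0 char='p'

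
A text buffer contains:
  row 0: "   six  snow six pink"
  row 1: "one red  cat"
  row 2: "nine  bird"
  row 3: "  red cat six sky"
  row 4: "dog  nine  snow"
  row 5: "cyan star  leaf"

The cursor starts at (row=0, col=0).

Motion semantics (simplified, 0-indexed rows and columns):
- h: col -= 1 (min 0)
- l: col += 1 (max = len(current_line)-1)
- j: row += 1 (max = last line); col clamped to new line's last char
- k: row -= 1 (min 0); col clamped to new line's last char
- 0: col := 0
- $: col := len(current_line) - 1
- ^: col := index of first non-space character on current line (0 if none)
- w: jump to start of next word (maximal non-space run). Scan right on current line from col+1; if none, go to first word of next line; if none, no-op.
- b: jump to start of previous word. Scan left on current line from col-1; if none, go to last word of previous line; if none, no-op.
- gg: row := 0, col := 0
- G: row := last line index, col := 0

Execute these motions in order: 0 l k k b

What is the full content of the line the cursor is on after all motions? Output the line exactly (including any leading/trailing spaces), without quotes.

After 1 (0): row=0 col=0 char='_'
After 2 (l): row=0 col=1 char='_'
After 3 (k): row=0 col=1 char='_'
After 4 (k): row=0 col=1 char='_'
After 5 (b): row=0 col=1 char='_'

Answer:    six  snow six pink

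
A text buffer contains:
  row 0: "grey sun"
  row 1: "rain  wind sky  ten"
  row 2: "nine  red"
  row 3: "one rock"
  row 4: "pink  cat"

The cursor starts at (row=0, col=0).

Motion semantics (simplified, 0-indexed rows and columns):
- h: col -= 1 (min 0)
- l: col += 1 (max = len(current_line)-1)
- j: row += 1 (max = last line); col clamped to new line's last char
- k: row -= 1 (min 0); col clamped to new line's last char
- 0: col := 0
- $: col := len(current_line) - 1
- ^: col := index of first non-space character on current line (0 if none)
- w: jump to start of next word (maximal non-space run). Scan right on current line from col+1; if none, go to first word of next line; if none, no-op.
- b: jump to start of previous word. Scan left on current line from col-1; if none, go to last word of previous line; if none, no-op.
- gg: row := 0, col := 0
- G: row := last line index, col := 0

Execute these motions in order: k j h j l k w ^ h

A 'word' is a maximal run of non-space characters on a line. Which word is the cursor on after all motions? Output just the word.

Answer: rain

Derivation:
After 1 (k): row=0 col=0 char='g'
After 2 (j): row=1 col=0 char='r'
After 3 (h): row=1 col=0 char='r'
After 4 (j): row=2 col=0 char='n'
After 5 (l): row=2 col=1 char='i'
After 6 (k): row=1 col=1 char='a'
After 7 (w): row=1 col=6 char='w'
After 8 (^): row=1 col=0 char='r'
After 9 (h): row=1 col=0 char='r'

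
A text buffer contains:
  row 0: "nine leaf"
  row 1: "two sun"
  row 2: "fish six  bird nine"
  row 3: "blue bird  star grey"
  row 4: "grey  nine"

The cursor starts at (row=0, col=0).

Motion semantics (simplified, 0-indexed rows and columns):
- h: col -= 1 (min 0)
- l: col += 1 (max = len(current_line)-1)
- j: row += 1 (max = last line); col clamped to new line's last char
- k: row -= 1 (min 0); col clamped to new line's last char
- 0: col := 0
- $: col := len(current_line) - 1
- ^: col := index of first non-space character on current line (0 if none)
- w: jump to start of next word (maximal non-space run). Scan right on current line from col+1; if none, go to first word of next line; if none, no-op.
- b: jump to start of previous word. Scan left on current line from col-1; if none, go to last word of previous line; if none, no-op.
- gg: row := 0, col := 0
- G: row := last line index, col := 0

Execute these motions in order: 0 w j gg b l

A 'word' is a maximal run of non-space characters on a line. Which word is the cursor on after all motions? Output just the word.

After 1 (0): row=0 col=0 char='n'
After 2 (w): row=0 col=5 char='l'
After 3 (j): row=1 col=5 char='u'
After 4 (gg): row=0 col=0 char='n'
After 5 (b): row=0 col=0 char='n'
After 6 (l): row=0 col=1 char='i'

Answer: nine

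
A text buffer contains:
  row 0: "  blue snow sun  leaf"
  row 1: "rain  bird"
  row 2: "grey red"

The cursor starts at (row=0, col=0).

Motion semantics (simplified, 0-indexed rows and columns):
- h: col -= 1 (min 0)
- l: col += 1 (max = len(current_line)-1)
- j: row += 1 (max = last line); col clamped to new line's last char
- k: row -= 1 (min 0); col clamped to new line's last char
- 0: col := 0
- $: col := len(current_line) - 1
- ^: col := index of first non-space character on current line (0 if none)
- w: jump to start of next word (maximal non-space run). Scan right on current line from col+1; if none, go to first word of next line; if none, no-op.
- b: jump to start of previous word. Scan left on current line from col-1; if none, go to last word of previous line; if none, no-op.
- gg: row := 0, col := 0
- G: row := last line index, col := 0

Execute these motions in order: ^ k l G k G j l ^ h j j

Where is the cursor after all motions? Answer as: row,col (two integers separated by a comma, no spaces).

After 1 (^): row=0 col=2 char='b'
After 2 (k): row=0 col=2 char='b'
After 3 (l): row=0 col=3 char='l'
After 4 (G): row=2 col=0 char='g'
After 5 (k): row=1 col=0 char='r'
After 6 (G): row=2 col=0 char='g'
After 7 (j): row=2 col=0 char='g'
After 8 (l): row=2 col=1 char='r'
After 9 (^): row=2 col=0 char='g'
After 10 (h): row=2 col=0 char='g'
After 11 (j): row=2 col=0 char='g'
After 12 (j): row=2 col=0 char='g'

Answer: 2,0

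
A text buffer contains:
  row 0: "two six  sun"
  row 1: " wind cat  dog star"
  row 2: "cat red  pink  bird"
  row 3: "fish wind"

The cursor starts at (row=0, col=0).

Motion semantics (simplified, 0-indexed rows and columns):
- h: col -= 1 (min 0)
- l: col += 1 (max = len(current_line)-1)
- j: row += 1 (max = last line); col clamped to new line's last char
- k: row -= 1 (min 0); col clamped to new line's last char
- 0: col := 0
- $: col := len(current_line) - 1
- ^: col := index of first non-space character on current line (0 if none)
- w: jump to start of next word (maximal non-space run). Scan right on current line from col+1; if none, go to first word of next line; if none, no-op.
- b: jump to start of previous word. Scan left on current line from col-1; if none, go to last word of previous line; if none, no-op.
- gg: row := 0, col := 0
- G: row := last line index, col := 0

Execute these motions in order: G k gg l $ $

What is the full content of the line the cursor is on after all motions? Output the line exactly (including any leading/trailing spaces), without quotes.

After 1 (G): row=3 col=0 char='f'
After 2 (k): row=2 col=0 char='c'
After 3 (gg): row=0 col=0 char='t'
After 4 (l): row=0 col=1 char='w'
After 5 ($): row=0 col=11 char='n'
After 6 ($): row=0 col=11 char='n'

Answer: two six  sun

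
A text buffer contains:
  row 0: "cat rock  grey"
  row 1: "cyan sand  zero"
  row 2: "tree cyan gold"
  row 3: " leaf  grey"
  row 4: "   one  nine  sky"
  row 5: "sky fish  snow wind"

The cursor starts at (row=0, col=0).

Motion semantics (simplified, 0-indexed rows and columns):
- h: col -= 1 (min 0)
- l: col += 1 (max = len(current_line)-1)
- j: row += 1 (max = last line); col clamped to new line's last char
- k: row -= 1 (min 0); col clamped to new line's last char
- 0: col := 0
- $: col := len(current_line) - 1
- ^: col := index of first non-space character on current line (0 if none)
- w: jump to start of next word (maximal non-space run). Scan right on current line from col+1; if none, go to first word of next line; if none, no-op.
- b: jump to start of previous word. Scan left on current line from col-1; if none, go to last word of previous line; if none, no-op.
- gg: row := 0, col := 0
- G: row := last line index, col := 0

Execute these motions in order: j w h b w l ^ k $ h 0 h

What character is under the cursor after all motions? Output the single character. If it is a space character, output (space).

After 1 (j): row=1 col=0 char='c'
After 2 (w): row=1 col=5 char='s'
After 3 (h): row=1 col=4 char='_'
After 4 (b): row=1 col=0 char='c'
After 5 (w): row=1 col=5 char='s'
After 6 (l): row=1 col=6 char='a'
After 7 (^): row=1 col=0 char='c'
After 8 (k): row=0 col=0 char='c'
After 9 ($): row=0 col=13 char='y'
After 10 (h): row=0 col=12 char='e'
After 11 (0): row=0 col=0 char='c'
After 12 (h): row=0 col=0 char='c'

Answer: c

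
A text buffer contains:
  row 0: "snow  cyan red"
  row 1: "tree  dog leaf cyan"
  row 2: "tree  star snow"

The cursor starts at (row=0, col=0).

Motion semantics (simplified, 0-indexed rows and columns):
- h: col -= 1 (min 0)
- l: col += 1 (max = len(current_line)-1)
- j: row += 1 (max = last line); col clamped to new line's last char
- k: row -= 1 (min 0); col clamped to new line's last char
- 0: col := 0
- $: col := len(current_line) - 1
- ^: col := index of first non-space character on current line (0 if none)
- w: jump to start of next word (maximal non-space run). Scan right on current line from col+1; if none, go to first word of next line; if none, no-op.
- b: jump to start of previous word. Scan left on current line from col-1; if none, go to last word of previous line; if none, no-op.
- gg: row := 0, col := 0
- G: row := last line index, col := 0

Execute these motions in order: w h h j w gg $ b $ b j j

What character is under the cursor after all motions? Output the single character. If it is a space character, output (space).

Answer: s

Derivation:
After 1 (w): row=0 col=6 char='c'
After 2 (h): row=0 col=5 char='_'
After 3 (h): row=0 col=4 char='_'
After 4 (j): row=1 col=4 char='_'
After 5 (w): row=1 col=6 char='d'
After 6 (gg): row=0 col=0 char='s'
After 7 ($): row=0 col=13 char='d'
After 8 (b): row=0 col=11 char='r'
After 9 ($): row=0 col=13 char='d'
After 10 (b): row=0 col=11 char='r'
After 11 (j): row=1 col=11 char='e'
After 12 (j): row=2 col=11 char='s'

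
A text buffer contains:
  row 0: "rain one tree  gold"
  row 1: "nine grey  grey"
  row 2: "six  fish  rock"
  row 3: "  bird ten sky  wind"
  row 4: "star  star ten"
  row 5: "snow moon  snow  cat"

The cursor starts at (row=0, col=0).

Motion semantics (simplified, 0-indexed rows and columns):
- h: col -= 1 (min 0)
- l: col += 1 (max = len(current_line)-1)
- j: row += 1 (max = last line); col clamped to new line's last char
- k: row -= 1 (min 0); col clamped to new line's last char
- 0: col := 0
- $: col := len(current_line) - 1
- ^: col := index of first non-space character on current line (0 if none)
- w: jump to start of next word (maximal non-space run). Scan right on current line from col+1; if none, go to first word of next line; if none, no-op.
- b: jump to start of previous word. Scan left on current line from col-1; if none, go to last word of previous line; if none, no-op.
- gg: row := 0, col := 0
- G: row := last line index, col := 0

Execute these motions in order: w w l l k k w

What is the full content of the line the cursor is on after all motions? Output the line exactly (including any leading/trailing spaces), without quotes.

Answer: rain one tree  gold

Derivation:
After 1 (w): row=0 col=5 char='o'
After 2 (w): row=0 col=9 char='t'
After 3 (l): row=0 col=10 char='r'
After 4 (l): row=0 col=11 char='e'
After 5 (k): row=0 col=11 char='e'
After 6 (k): row=0 col=11 char='e'
After 7 (w): row=0 col=15 char='g'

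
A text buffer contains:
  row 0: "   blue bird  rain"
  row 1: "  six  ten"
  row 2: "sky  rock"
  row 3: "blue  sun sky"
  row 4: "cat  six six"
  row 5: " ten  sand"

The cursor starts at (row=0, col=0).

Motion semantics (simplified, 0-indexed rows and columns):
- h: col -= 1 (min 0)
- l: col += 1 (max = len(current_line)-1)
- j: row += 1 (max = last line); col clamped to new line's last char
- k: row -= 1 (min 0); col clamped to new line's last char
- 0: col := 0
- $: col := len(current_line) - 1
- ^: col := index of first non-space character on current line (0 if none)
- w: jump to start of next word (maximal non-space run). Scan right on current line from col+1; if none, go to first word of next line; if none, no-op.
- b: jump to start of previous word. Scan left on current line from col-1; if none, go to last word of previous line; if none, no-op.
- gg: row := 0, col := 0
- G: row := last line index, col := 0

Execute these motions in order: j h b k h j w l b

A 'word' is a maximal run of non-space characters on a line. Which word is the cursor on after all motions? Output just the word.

After 1 (j): row=1 col=0 char='_'
After 2 (h): row=1 col=0 char='_'
After 3 (b): row=0 col=14 char='r'
After 4 (k): row=0 col=14 char='r'
After 5 (h): row=0 col=13 char='_'
After 6 (j): row=1 col=9 char='n'
After 7 (w): row=2 col=0 char='s'
After 8 (l): row=2 col=1 char='k'
After 9 (b): row=2 col=0 char='s'

Answer: sky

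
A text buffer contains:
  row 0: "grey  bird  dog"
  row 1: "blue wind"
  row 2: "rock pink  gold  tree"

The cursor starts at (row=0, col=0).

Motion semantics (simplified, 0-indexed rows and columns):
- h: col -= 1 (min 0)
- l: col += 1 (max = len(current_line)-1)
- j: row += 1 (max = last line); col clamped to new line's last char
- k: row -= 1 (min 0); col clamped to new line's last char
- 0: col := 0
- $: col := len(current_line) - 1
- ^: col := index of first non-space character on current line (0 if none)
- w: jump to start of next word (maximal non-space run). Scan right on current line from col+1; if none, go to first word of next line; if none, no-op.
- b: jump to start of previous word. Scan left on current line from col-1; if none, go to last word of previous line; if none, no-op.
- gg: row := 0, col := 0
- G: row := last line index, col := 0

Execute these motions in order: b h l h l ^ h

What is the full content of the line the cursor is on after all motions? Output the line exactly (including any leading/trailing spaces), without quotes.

Answer: grey  bird  dog

Derivation:
After 1 (b): row=0 col=0 char='g'
After 2 (h): row=0 col=0 char='g'
After 3 (l): row=0 col=1 char='r'
After 4 (h): row=0 col=0 char='g'
After 5 (l): row=0 col=1 char='r'
After 6 (^): row=0 col=0 char='g'
After 7 (h): row=0 col=0 char='g'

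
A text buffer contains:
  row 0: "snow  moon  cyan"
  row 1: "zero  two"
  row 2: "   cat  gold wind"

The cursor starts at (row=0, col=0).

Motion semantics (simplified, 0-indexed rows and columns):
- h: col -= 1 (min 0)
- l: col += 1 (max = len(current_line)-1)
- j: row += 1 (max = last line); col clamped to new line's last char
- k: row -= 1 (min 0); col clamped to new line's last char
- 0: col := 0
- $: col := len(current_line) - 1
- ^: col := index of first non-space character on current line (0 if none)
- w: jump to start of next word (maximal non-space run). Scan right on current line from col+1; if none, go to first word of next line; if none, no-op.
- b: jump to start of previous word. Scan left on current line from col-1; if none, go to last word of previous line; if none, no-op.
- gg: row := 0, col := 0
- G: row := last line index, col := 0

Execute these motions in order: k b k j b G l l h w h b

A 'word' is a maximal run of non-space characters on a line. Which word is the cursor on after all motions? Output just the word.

Answer: two

Derivation:
After 1 (k): row=0 col=0 char='s'
After 2 (b): row=0 col=0 char='s'
After 3 (k): row=0 col=0 char='s'
After 4 (j): row=1 col=0 char='z'
After 5 (b): row=0 col=12 char='c'
After 6 (G): row=2 col=0 char='_'
After 7 (l): row=2 col=1 char='_'
After 8 (l): row=2 col=2 char='_'
After 9 (h): row=2 col=1 char='_'
After 10 (w): row=2 col=3 char='c'
After 11 (h): row=2 col=2 char='_'
After 12 (b): row=1 col=6 char='t'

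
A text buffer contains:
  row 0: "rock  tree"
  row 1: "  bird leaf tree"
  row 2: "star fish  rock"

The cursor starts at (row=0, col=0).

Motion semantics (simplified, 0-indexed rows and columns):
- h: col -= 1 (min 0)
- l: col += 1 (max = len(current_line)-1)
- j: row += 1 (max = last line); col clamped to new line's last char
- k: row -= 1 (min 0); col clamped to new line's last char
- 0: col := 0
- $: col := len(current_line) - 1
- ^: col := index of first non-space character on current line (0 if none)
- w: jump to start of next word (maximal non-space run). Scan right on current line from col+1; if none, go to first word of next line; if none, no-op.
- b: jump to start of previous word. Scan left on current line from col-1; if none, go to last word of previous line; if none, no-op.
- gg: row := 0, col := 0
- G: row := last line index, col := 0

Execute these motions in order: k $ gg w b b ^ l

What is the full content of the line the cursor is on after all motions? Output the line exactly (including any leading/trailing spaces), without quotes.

Answer: rock  tree

Derivation:
After 1 (k): row=0 col=0 char='r'
After 2 ($): row=0 col=9 char='e'
After 3 (gg): row=0 col=0 char='r'
After 4 (w): row=0 col=6 char='t'
After 5 (b): row=0 col=0 char='r'
After 6 (b): row=0 col=0 char='r'
After 7 (^): row=0 col=0 char='r'
After 8 (l): row=0 col=1 char='o'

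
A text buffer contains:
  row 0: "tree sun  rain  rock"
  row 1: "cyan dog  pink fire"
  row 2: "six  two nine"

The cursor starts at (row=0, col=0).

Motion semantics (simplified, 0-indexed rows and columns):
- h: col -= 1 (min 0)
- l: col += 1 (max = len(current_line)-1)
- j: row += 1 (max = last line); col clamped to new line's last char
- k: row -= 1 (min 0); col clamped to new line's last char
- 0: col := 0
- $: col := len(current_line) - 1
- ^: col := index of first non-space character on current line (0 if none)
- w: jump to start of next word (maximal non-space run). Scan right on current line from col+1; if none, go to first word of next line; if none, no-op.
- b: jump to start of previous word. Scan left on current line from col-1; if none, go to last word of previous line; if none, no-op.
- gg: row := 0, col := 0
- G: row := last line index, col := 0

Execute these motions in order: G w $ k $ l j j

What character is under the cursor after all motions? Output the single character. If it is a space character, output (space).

After 1 (G): row=2 col=0 char='s'
After 2 (w): row=2 col=5 char='t'
After 3 ($): row=2 col=12 char='e'
After 4 (k): row=1 col=12 char='n'
After 5 ($): row=1 col=18 char='e'
After 6 (l): row=1 col=18 char='e'
After 7 (j): row=2 col=12 char='e'
After 8 (j): row=2 col=12 char='e'

Answer: e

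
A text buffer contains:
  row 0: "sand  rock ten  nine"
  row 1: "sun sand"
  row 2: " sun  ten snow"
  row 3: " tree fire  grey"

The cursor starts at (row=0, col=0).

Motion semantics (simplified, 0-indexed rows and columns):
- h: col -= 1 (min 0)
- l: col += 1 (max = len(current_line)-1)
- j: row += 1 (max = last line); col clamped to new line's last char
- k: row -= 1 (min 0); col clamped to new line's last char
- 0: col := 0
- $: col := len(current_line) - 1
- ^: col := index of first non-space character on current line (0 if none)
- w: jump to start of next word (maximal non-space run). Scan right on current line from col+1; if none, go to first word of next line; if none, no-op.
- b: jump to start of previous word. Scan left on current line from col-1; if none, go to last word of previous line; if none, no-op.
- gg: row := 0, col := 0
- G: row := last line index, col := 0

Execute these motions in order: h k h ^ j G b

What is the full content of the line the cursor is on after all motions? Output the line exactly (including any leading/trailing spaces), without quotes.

Answer:  sun  ten snow

Derivation:
After 1 (h): row=0 col=0 char='s'
After 2 (k): row=0 col=0 char='s'
After 3 (h): row=0 col=0 char='s'
After 4 (^): row=0 col=0 char='s'
After 5 (j): row=1 col=0 char='s'
After 6 (G): row=3 col=0 char='_'
After 7 (b): row=2 col=10 char='s'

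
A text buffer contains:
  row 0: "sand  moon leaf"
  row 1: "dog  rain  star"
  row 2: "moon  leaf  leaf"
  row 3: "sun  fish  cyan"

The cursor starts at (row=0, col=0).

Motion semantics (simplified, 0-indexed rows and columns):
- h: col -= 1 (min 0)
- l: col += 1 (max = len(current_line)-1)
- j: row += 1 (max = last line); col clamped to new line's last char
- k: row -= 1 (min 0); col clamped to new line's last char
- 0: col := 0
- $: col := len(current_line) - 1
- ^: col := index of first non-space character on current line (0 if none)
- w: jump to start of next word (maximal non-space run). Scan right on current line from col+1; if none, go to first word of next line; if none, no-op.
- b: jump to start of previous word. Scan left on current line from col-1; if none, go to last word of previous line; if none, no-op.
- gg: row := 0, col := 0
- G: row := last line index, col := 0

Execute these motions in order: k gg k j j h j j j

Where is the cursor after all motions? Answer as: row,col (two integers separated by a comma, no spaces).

Answer: 3,0

Derivation:
After 1 (k): row=0 col=0 char='s'
After 2 (gg): row=0 col=0 char='s'
After 3 (k): row=0 col=0 char='s'
After 4 (j): row=1 col=0 char='d'
After 5 (j): row=2 col=0 char='m'
After 6 (h): row=2 col=0 char='m'
After 7 (j): row=3 col=0 char='s'
After 8 (j): row=3 col=0 char='s'
After 9 (j): row=3 col=0 char='s'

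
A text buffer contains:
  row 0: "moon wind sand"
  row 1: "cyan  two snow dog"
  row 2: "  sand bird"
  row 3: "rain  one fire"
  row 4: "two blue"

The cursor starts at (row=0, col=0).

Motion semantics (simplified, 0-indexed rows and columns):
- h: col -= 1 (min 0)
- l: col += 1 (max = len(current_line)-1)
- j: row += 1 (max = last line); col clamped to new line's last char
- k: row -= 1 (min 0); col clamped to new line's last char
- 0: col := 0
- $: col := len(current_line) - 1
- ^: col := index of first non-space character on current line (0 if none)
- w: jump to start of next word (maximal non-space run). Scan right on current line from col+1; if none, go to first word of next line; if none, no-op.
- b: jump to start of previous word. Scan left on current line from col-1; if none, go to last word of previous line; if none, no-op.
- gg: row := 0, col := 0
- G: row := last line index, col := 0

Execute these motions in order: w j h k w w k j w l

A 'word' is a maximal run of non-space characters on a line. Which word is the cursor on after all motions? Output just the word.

After 1 (w): row=0 col=5 char='w'
After 2 (j): row=1 col=5 char='_'
After 3 (h): row=1 col=4 char='_'
After 4 (k): row=0 col=4 char='_'
After 5 (w): row=0 col=5 char='w'
After 6 (w): row=0 col=10 char='s'
After 7 (k): row=0 col=10 char='s'
After 8 (j): row=1 col=10 char='s'
After 9 (w): row=1 col=15 char='d'
After 10 (l): row=1 col=16 char='o'

Answer: dog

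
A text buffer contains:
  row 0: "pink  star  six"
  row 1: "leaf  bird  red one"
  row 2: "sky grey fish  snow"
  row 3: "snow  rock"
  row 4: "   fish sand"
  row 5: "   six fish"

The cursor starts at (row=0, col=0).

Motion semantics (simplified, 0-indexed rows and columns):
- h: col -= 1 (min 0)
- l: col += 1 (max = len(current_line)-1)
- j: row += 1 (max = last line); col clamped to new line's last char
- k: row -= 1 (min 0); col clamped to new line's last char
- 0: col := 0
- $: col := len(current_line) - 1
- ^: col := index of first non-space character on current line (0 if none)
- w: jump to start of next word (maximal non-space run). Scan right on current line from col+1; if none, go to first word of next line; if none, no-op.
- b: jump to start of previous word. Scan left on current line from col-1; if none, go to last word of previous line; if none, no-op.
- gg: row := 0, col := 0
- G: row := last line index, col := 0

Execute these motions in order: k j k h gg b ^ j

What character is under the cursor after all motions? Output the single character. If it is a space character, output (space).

After 1 (k): row=0 col=0 char='p'
After 2 (j): row=1 col=0 char='l'
After 3 (k): row=0 col=0 char='p'
After 4 (h): row=0 col=0 char='p'
After 5 (gg): row=0 col=0 char='p'
After 6 (b): row=0 col=0 char='p'
After 7 (^): row=0 col=0 char='p'
After 8 (j): row=1 col=0 char='l'

Answer: l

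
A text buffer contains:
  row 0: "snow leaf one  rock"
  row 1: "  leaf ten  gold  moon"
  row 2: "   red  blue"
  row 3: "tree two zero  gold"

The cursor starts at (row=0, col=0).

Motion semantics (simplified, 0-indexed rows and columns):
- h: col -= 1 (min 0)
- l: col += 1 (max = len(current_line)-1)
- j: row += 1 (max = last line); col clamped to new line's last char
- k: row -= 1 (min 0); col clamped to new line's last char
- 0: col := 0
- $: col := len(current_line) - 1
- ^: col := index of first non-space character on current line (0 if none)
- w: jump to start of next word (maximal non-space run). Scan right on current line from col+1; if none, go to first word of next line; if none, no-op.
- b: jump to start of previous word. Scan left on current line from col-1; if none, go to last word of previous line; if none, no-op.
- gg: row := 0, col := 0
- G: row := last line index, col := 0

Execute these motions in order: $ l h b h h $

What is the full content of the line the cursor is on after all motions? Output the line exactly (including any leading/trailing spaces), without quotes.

After 1 ($): row=0 col=18 char='k'
After 2 (l): row=0 col=18 char='k'
After 3 (h): row=0 col=17 char='c'
After 4 (b): row=0 col=15 char='r'
After 5 (h): row=0 col=14 char='_'
After 6 (h): row=0 col=13 char='_'
After 7 ($): row=0 col=18 char='k'

Answer: snow leaf one  rock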